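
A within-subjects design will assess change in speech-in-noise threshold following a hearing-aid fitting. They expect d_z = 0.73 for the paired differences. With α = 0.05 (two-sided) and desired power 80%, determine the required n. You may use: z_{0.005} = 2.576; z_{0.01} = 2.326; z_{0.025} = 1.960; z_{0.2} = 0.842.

For a paired (one-sample on differences) test: n = ((z_{α/2} + z_β) / d)².
z_{α/2} + z_β = 1.960 + 0.842 = 2.802.
n = (2.802 / 0.73)² = 3.838² = 14.73.
Round up.

n = 15 pairs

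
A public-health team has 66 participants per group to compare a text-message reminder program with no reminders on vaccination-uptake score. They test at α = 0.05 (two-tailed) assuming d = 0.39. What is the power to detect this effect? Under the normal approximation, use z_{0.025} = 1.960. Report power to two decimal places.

power ≈ 0.61

For two equal groups, power = Φ(d·√(n/2) − z_{α/2}).
d·√(n/2) = 0.39 × √(66/2) = 0.39 × 5.745 = 2.240.
z_β = 2.240 − 1.960 = 0.280.
Power = Φ(0.280) = 0.610.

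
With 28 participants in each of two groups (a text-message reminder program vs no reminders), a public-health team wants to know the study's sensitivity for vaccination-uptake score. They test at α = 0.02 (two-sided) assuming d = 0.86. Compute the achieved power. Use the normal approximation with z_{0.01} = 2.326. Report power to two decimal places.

power ≈ 0.81

For two equal groups, power = Φ(d·√(n/2) − z_{α/2}).
d·√(n/2) = 0.86 × √(28/2) = 0.86 × 3.742 = 3.218.
z_β = 3.218 − 2.326 = 0.892.
Power = Φ(0.892) = 0.814.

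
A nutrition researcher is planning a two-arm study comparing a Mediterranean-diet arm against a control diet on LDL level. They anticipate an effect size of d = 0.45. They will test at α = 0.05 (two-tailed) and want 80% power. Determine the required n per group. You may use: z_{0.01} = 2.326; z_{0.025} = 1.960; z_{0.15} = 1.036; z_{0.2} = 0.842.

n = 78 per group

For two independent groups with equal n: n = 2·((z_{α/2} + z_β) / d)².
z_{α/2} + z_β = 1.960 + 0.842 = 2.802.
n = 2 × (2.802 / 0.45)² = 2 × 6.227² = 2 × 38.77 = 77.5.
Round up to the next whole participant.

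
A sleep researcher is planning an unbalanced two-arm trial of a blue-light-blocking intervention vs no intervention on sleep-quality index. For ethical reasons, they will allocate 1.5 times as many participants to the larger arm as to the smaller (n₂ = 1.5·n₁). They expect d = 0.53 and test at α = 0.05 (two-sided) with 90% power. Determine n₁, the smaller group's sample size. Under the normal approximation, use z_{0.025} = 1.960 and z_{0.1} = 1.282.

n₁ = 63

With allocation ratio k = n₂/n₁ = 1.5, Var(x̄₁−x̄₂) = σ²(1/n₁ + 1/(k·n₁)) = σ²·(k+1)/(k·n₁).
So n₁ = (1 + 1/k)·((z_{α/2} + z_β)/d)² = 1.667 × (3.242/0.53)².
n₁ = 1.667 × 37.42 = 62.4.
Round up: n₁ = 63, giving n₂ = ⌈1.5 × 63⌉ = ⌈94.5⌉ = 95.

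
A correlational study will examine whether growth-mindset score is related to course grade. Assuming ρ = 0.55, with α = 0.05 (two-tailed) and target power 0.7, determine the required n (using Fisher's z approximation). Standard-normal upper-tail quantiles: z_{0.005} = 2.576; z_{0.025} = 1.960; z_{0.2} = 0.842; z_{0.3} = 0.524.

Fisher's z: C = ½·ln((1+r)/(1−r)) = ½·ln(3.4444) = 0.6184.
n = ((z_{α/2} + z_β)/C)² + 3.
(1.960 + 0.524) / 0.6184 = 2.484 / 0.6184 = 4.017.
n = 4.017² + 3 = 16.13 + 3 = 19.1.
Round up.

n = 20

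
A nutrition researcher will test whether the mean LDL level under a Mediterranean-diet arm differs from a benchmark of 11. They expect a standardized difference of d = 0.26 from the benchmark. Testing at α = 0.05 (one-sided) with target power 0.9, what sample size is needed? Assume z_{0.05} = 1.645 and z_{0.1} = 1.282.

For a one-sample test: n = ((z_{α} + z_β) / d)².
z_{α} + z_β = 1.645 + 1.282 = 2.927.
n = (2.927 / 0.26)² = 11.258² = 126.74.
Round up.

n = 127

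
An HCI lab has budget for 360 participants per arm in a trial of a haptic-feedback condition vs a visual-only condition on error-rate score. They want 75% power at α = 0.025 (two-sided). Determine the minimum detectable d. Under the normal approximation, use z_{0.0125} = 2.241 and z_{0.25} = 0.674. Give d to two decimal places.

d_min ≈ 0.22

For two independent groups of n = 360 each: d_min = (z_{α/2} + z_β)·√(2/n).
z-sum = 2.241 + 0.674 = 2.915.
d_min = 2.915 × √(2/360) = 2.915 × 0.0745 = 0.217.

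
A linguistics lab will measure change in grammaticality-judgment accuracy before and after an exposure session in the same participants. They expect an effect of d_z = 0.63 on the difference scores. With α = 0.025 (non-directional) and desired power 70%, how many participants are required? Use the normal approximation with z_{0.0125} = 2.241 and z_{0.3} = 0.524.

For a paired (one-sample on differences) test: n = ((z_{α/2} + z_β) / d)².
z_{α/2} + z_β = 2.241 + 0.524 = 2.765.
n = (2.765 / 0.63)² = 4.389² = 19.26.
Round up.

n = 20 pairs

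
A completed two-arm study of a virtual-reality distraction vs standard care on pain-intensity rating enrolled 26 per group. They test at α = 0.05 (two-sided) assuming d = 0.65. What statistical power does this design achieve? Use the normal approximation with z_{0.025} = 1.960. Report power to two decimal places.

For two equal groups, power = Φ(d·√(n/2) − z_{α/2}).
d·√(n/2) = 0.65 × √(26/2) = 0.65 × 3.606 = 2.344.
z_β = 2.344 − 1.960 = 0.384.
Power = Φ(0.384) = 0.649.

power ≈ 0.65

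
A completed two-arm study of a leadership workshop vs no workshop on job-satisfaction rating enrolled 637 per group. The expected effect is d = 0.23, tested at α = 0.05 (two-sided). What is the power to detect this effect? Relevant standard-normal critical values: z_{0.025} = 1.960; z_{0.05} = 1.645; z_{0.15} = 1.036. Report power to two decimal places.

For two equal groups, power = Φ(d·√(n/2) − z_{α/2}).
d·√(n/2) = 0.23 × √(637/2) = 0.23 × 17.847 = 4.105.
z_β = 4.105 − 1.960 = 2.145.
Power = Φ(2.145) = 0.984.

power ≈ 0.98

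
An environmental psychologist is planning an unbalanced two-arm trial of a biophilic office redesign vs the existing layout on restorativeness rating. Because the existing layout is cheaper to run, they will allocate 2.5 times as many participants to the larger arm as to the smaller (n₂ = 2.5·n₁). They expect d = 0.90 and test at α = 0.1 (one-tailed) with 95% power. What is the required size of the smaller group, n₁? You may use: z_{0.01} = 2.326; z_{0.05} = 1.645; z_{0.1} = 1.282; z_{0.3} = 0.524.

With allocation ratio k = n₂/n₁ = 2.5, Var(x̄₁−x̄₂) = σ²(1/n₁ + 1/(k·n₁)) = σ²·(k+1)/(k·n₁).
So n₁ = (1 + 1/k)·((z_{α} + z_β)/d)² = 1.400 × (2.927/0.90)².
n₁ = 1.400 × 10.58 = 14.8.
Round up: n₁ = 15, giving n₂ = ⌈2.5 × 15⌉ = ⌈37.5⌉ = 38.

n₁ = 15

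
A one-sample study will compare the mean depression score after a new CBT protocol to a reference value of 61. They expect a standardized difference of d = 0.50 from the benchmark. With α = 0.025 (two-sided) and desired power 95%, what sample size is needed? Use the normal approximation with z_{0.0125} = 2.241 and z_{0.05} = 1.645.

For a one-sample test: n = ((z_{α/2} + z_β) / d)².
z_{α/2} + z_β = 2.241 + 1.645 = 3.886.
n = (3.886 / 0.50)² = 7.772² = 60.40.
Round up.

n = 61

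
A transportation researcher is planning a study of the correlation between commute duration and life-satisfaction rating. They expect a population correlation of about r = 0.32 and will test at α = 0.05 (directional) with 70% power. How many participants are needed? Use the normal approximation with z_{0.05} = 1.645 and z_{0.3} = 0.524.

n = 46

Fisher's z: C = ½·ln((1+r)/(1−r)) = ½·ln(1.9412) = 0.3316.
n = ((z_{α} + z_β)/C)² + 3.
(1.645 + 0.524) / 0.3316 = 2.169 / 0.3316 = 6.541.
n = 6.541² + 3 = 42.78 + 3 = 45.8.
Round up.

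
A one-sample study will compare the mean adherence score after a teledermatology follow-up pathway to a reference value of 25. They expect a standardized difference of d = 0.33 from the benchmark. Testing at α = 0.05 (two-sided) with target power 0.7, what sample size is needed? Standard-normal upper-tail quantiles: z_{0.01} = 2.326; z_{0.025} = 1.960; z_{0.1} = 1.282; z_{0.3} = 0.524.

For a one-sample test: n = ((z_{α/2} + z_β) / d)².
z_{α/2} + z_β = 1.960 + 0.524 = 2.484.
n = (2.484 / 0.33)² = 7.527² = 56.66.
Round up.

n = 57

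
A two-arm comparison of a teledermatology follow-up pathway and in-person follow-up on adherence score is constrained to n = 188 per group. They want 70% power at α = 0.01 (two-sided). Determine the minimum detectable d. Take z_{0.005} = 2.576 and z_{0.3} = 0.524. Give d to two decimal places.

For two independent groups of n = 188 each: d_min = (z_{α/2} + z_β)·√(2/n).
z-sum = 2.576 + 0.524 = 3.100.
d_min = 3.100 × √(2/188) = 3.100 × 0.1031 = 0.320.

d_min ≈ 0.32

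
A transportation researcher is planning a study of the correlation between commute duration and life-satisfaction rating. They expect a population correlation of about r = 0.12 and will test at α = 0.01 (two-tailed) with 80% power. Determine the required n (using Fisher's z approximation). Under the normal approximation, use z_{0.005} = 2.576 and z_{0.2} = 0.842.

n = 807

Fisher's z: C = ½·ln((1+r)/(1−r)) = ½·ln(1.2727) = 0.1206.
n = ((z_{α/2} + z_β)/C)² + 3.
(2.576 + 0.842) / 0.1206 = 3.418 / 0.1206 = 28.342.
n = 28.342² + 3 = 803.25 + 3 = 806.2.
Round up.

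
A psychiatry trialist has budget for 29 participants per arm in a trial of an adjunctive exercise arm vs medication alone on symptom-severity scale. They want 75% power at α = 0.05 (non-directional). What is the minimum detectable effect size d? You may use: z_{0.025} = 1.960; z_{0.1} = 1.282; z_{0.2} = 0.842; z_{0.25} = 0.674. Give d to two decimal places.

For two independent groups of n = 29 each: d_min = (z_{α/2} + z_β)·√(2/n).
z-sum = 1.960 + 0.674 = 2.634.
d_min = 2.634 × √(2/29) = 2.634 × 0.2626 = 0.692.

d_min ≈ 0.69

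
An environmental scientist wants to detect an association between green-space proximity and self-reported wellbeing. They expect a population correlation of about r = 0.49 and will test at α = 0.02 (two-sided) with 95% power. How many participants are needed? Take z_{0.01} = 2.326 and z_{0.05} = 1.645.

Fisher's z: C = ½·ln((1+r)/(1−r)) = ½·ln(2.9216) = 0.5361.
n = ((z_{α/2} + z_β)/C)² + 3.
(2.326 + 1.645) / 0.5361 = 3.971 / 0.5361 = 7.407.
n = 7.407² + 3 = 54.87 + 3 = 57.9.
Round up.

n = 58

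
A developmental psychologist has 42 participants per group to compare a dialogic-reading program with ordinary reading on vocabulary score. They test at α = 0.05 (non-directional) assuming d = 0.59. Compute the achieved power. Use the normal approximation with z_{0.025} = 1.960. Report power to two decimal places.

power ≈ 0.77

For two equal groups, power = Φ(d·√(n/2) − z_{α/2}).
d·√(n/2) = 0.59 × √(42/2) = 0.59 × 4.583 = 2.704.
z_β = 2.704 − 1.960 = 0.744.
Power = Φ(0.744) = 0.771.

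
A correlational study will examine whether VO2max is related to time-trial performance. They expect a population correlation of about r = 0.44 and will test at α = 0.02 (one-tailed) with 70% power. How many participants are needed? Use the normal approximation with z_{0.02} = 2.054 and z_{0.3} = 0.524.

Fisher's z: C = ½·ln((1+r)/(1−r)) = ½·ln(2.5714) = 0.4722.
n = ((z_{α} + z_β)/C)² + 3.
(2.054 + 0.524) / 0.4722 = 2.578 / 0.4722 = 5.460.
n = 5.460² + 3 = 29.81 + 3 = 32.8.
Round up.

n = 33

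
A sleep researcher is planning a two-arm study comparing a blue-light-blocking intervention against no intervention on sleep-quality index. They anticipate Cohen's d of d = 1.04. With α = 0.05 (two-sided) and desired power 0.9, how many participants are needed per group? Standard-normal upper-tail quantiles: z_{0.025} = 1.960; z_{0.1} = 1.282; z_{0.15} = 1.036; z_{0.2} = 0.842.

For two independent groups with equal n: n = 2·((z_{α/2} + z_β) / d)².
z_{α/2} + z_β = 1.960 + 1.282 = 3.242.
n = 2 × (3.242 / 1.04)² = 2 × 3.117² = 2 × 9.72 = 19.4.
Round up to the next whole participant.

n = 20 per group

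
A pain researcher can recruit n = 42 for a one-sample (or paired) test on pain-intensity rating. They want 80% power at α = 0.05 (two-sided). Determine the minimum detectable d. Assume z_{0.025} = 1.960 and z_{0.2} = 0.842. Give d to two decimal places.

d_min ≈ 0.43

For a single sample (or paired design) of n = 42: d_min = (z_{α/2} + z_β)/√n.
z-sum = 1.960 + 0.842 = 2.802.
d_min = 2.802 / √42 = 2.802 / 6.481 = 0.432.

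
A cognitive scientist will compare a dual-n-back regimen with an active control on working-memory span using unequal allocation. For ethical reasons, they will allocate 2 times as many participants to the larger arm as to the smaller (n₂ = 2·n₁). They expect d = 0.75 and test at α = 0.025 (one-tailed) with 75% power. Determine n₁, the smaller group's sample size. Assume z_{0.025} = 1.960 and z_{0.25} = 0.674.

With allocation ratio k = n₂/n₁ = 2, Var(x̄₁−x̄₂) = σ²(1/n₁ + 1/(k·n₁)) = σ²·(k+1)/(k·n₁).
So n₁ = (1 + 1/k)·((z_{α} + z_β)/d)² = 1.500 × (2.634/0.75)².
n₁ = 1.500 × 12.33 = 18.5.
Round up: n₁ = 19, giving n₂ = 2 × 19 = 38.

n₁ = 19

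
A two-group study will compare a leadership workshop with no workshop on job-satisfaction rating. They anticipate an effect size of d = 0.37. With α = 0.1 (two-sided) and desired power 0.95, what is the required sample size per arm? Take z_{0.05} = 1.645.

n = 159 per group

For two independent groups with equal n: n = 2·((z_{α/2} + z_β) / d)².
z_{α/2} + z_β = 1.645 + 1.645 = 3.290.
n = 2 × (3.290 / 0.37)² = 2 × 8.892² = 2 × 79.07 = 158.1.
Round up to the next whole participant.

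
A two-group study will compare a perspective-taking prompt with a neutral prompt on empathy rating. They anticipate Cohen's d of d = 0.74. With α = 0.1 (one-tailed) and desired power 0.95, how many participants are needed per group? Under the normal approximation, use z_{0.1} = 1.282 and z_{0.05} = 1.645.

For two independent groups with equal n: n = 2·((z_{α} + z_β) / d)².
z_{α} + z_β = 1.282 + 1.645 = 2.927.
n = 2 × (2.927 / 0.74)² = 2 × 3.955² = 2 × 15.65 = 31.3.
Round up to the next whole participant.

n = 32 per group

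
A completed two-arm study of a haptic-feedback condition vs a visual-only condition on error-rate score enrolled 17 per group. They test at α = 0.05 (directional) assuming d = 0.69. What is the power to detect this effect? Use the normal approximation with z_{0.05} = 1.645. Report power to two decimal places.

For two equal groups, power = Φ(d·√(n/2) − z_{α}).
d·√(n/2) = 0.69 × √(17/2) = 0.69 × 2.915 = 2.012.
z_β = 2.012 − 1.645 = 0.367.
Power = Φ(0.367) = 0.643.

power ≈ 0.64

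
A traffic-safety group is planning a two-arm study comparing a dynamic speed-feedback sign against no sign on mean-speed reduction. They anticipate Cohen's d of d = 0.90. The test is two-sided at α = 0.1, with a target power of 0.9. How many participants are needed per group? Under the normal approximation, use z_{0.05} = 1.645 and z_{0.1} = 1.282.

n = 22 per group

For two independent groups with equal n: n = 2·((z_{α/2} + z_β) / d)².
z_{α/2} + z_β = 1.645 + 1.282 = 2.927.
n = 2 × (2.927 / 0.90)² = 2 × 3.252² = 2 × 10.58 = 21.2.
Round up to the next whole participant.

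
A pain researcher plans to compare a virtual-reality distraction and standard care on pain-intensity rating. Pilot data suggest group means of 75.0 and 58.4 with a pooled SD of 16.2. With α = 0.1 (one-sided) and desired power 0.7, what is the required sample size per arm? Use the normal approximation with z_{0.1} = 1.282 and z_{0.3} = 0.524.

n = 7 per group

Cohen's d = |M₁ − M₂| / SD_pooled = |75.0 − 58.4| / 16.2 = 16.6 / 16.2 = 1.025.
For two independent groups with equal n: n = 2·((z_{α} + z_β) / d)².
z_{α} + z_β = 1.282 + 0.524 = 1.806.
n = 2 × (1.806 / 1.025)² = 2 × 1.762² = 2 × 3.10 = 6.2.
Round up to the next whole participant.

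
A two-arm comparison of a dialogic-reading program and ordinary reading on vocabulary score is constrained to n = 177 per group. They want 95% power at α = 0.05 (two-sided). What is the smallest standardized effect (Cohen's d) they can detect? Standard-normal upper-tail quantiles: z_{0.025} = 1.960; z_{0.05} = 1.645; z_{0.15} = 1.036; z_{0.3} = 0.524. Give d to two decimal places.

d_min ≈ 0.38

For two independent groups of n = 177 each: d_min = (z_{α/2} + z_β)·√(2/n).
z-sum = 1.960 + 1.645 = 3.605.
d_min = 3.605 × √(2/177) = 3.605 × 0.1063 = 0.383.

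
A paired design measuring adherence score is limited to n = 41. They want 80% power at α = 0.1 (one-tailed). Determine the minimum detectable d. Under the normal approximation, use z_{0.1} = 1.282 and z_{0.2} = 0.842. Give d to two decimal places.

d_min ≈ 0.33

For a single sample (or paired design) of n = 41: d_min = (z_{α} + z_β)/√n.
z-sum = 1.282 + 0.842 = 2.124.
d_min = 2.124 / √41 = 2.124 / 6.403 = 0.332.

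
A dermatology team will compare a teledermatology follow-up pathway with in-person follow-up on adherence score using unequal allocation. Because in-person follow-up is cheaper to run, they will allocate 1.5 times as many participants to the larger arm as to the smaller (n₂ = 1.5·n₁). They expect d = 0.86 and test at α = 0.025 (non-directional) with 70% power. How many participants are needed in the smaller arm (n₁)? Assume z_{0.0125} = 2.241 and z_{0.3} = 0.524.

With allocation ratio k = n₂/n₁ = 1.5, Var(x̄₁−x̄₂) = σ²(1/n₁ + 1/(k·n₁)) = σ²·(k+1)/(k·n₁).
So n₁ = (1 + 1/k)·((z_{α/2} + z_β)/d)² = 1.667 × (2.765/0.86)².
n₁ = 1.667 × 10.34 = 17.2.
Round up: n₁ = 18, giving n₂ = 1.5 × 18 = 27.

n₁ = 18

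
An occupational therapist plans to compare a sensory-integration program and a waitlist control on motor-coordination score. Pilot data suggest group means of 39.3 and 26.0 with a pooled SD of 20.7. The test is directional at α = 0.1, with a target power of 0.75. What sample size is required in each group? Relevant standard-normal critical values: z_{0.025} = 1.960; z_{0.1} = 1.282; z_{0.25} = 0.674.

Cohen's d = |M₁ − M₂| / SD_pooled = |39.3 − 26.0| / 20.7 = 13.3 / 20.7 = 0.643.
For two independent groups with equal n: n = 2·((z_{α} + z_β) / d)².
z_{α} + z_β = 1.282 + 0.674 = 1.956.
n = 2 × (1.956 / 0.643)² = 2 × 3.042² = 2 × 9.25 = 18.5.
Round up to the next whole participant.

n = 19 per group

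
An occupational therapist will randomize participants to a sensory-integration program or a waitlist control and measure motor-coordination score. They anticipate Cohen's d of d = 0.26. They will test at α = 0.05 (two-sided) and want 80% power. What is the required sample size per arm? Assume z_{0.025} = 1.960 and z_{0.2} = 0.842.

n = 233 per group

For two independent groups with equal n: n = 2·((z_{α/2} + z_β) / d)².
z_{α/2} + z_β = 1.960 + 0.842 = 2.802.
n = 2 × (2.802 / 0.26)² = 2 × 10.777² = 2 × 116.14 = 232.3.
Round up to the next whole participant.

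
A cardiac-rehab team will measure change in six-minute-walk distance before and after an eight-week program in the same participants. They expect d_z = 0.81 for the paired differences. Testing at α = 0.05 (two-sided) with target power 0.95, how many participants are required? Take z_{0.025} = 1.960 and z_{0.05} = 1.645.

For a paired (one-sample on differences) test: n = ((z_{α/2} + z_β) / d)².
z_{α/2} + z_β = 1.960 + 1.645 = 3.605.
n = (3.605 / 0.81)² = 4.451² = 19.81.
Round up.

n = 20 pairs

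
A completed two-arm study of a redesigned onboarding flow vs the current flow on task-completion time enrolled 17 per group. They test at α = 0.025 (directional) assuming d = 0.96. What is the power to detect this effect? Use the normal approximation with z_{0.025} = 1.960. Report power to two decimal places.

For two equal groups, power = Φ(d·√(n/2) − z_{α}).
d·√(n/2) = 0.96 × √(17/2) = 0.96 × 2.915 = 2.799.
z_β = 2.799 − 1.960 = 0.839.
Power = Φ(0.839) = 0.799.

power ≈ 0.80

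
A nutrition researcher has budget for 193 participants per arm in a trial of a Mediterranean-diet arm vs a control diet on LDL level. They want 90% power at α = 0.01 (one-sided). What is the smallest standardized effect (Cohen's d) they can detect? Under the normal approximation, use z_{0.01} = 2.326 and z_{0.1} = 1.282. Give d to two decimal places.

For two independent groups of n = 193 each: d_min = (z_{α} + z_β)·√(2/n).
z-sum = 2.326 + 1.282 = 3.608.
d_min = 3.608 × √(2/193) = 3.608 × 0.1018 = 0.367.

d_min ≈ 0.37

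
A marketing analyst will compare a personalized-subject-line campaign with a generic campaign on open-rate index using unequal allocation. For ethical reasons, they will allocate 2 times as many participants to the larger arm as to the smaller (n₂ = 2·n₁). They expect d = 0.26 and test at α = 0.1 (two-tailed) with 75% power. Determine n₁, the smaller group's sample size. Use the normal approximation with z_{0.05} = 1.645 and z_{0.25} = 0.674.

n₁ = 120

With allocation ratio k = n₂/n₁ = 2, Var(x̄₁−x̄₂) = σ²(1/n₁ + 1/(k·n₁)) = σ²·(k+1)/(k·n₁).
So n₁ = (1 + 1/k)·((z_{α/2} + z_β)/d)² = 1.500 × (2.319/0.26)².
n₁ = 1.500 × 79.55 = 119.3.
Round up: n₁ = 120, giving n₂ = 2 × 120 = 240.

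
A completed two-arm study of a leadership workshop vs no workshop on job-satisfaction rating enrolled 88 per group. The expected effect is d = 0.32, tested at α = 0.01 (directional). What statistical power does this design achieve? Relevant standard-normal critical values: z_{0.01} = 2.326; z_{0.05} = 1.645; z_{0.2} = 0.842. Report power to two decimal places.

For two equal groups, power = Φ(d·√(n/2) − z_{α}).
d·√(n/2) = 0.32 × √(88/2) = 0.32 × 6.633 = 2.123.
z_β = 2.123 − 2.326 = -0.203.
Power = Φ(-0.203) = 0.419.

power ≈ 0.42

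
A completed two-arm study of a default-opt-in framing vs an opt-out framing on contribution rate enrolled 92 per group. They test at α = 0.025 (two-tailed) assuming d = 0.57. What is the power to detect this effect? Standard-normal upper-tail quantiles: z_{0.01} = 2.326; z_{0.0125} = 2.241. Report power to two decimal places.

power ≈ 0.95

For two equal groups, power = Φ(d·√(n/2) − z_{α/2}).
d·√(n/2) = 0.57 × √(92/2) = 0.57 × 6.782 = 3.866.
z_β = 3.866 − 2.241 = 1.625.
Power = Φ(1.625) = 0.948.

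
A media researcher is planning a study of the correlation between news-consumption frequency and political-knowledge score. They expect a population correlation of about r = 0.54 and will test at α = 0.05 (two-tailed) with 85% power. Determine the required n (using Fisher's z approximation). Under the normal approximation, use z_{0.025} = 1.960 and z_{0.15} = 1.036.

n = 28

Fisher's z: C = ½·ln((1+r)/(1−r)) = ½·ln(3.3478) = 0.6042.
n = ((z_{α/2} + z_β)/C)² + 3.
(1.960 + 1.036) / 0.6042 = 2.996 / 0.6042 = 4.959.
n = 4.959² + 3 = 24.59 + 3 = 27.6.
Round up.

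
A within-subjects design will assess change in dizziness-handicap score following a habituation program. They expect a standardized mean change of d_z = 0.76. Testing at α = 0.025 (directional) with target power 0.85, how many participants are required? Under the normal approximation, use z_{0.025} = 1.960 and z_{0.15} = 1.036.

For a paired (one-sample on differences) test: n = ((z_{α} + z_β) / d)².
z_{α} + z_β = 1.960 + 1.036 = 2.996.
n = (2.996 / 0.76)² = 3.942² = 15.54.
Round up.

n = 16 pairs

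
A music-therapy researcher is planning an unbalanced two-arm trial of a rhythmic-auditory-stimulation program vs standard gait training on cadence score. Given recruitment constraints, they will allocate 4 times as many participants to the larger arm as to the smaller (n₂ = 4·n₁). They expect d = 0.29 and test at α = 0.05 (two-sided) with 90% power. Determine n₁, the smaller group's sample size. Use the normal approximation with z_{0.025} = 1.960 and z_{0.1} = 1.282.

With allocation ratio k = n₂/n₁ = 4, Var(x̄₁−x̄₂) = σ²(1/n₁ + 1/(k·n₁)) = σ²·(k+1)/(k·n₁).
So n₁ = (1 + 1/k)·((z_{α/2} + z_β)/d)² = 1.250 × (3.242/0.29)².
n₁ = 1.250 × 124.98 = 156.2.
Round up: n₁ = 157, giving n₂ = 4 × 157 = 628.

n₁ = 157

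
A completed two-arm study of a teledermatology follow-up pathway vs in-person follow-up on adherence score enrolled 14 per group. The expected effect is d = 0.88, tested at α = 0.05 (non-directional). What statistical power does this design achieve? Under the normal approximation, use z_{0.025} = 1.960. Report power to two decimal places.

power ≈ 0.64

For two equal groups, power = Φ(d·√(n/2) − z_{α/2}).
d·√(n/2) = 0.88 × √(14/2) = 0.88 × 2.646 = 2.328.
z_β = 2.328 − 1.960 = 0.368.
Power = Φ(0.368) = 0.644.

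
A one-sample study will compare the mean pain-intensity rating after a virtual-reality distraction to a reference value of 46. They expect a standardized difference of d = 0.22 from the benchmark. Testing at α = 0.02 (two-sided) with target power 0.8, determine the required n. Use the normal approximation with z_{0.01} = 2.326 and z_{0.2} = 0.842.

n = 208

For a one-sample test: n = ((z_{α/2} + z_β) / d)².
z_{α/2} + z_β = 2.326 + 0.842 = 3.168.
n = (3.168 / 0.22)² = 14.400² = 207.36.
Round up.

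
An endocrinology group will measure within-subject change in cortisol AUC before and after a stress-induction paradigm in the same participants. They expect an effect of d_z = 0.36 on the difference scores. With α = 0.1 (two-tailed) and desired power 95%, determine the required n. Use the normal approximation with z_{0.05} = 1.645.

For a paired (one-sample on differences) test: n = ((z_{α/2} + z_β) / d)².
z_{α/2} + z_β = 1.645 + 1.645 = 3.290.
n = (3.290 / 0.36)² = 9.139² = 83.52.
Round up.

n = 84 pairs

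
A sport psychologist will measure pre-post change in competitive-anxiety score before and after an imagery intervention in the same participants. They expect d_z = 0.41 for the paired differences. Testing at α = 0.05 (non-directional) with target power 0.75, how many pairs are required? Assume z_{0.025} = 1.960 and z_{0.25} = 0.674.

n = 42 pairs

For a paired (one-sample on differences) test: n = ((z_{α/2} + z_β) / d)².
z_{α/2} + z_β = 1.960 + 0.674 = 2.634.
n = (2.634 / 0.41)² = 6.424² = 41.27.
Round up.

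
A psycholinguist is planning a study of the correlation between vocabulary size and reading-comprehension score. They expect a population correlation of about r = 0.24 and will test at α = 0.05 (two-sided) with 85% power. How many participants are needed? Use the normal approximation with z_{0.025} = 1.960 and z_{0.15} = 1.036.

Fisher's z: C = ½·ln((1+r)/(1−r)) = ½·ln(1.6316) = 0.2448.
n = ((z_{α/2} + z_β)/C)² + 3.
(1.960 + 1.036) / 0.2448 = 2.996 / 0.2448 = 12.239.
n = 12.239² + 3 = 149.78 + 3 = 152.8.
Round up.

n = 153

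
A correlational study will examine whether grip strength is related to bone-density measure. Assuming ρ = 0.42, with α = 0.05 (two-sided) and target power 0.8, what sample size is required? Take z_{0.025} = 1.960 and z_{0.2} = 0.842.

Fisher's z: C = ½·ln((1+r)/(1−r)) = ½·ln(2.4483) = 0.4477.
n = ((z_{α/2} + z_β)/C)² + 3.
(1.960 + 0.842) / 0.4477 = 2.802 / 0.4477 = 6.259.
n = 6.259² + 3 = 39.17 + 3 = 42.2.
Round up.

n = 43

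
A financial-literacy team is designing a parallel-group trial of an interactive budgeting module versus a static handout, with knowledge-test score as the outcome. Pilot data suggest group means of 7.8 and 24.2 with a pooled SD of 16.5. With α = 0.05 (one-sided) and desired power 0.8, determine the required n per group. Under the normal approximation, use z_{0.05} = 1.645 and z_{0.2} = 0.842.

n = 13 per group

Cohen's d = |M₁ − M₂| / SD_pooled = |7.8 − 24.2| / 16.5 = 16.4 / 16.5 = 0.994.
For two independent groups with equal n: n = 2·((z_{α} + z_β) / d)².
z_{α} + z_β = 1.645 + 0.842 = 2.487.
n = 2 × (2.487 / 0.994)² = 2 × 2.502² = 2 × 6.26 = 12.5.
Round up to the next whole participant.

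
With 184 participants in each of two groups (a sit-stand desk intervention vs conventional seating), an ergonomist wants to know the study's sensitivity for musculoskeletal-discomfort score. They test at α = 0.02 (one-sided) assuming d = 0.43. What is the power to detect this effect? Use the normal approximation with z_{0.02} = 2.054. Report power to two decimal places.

power ≈ 0.98

For two equal groups, power = Φ(d·√(n/2) − z_{α}).
d·√(n/2) = 0.43 × √(184/2) = 0.43 × 9.592 = 4.124.
z_β = 4.124 − 2.054 = 2.070.
Power = Φ(2.070) = 0.981.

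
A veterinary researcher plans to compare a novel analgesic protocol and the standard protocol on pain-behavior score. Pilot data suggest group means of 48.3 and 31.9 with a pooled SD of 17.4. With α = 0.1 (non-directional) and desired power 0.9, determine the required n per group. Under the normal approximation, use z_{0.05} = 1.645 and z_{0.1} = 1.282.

n = 20 per group

Cohen's d = |M₁ − M₂| / SD_pooled = |48.3 − 31.9| / 17.4 = 16.4 / 17.4 = 0.943.
For two independent groups with equal n: n = 2·((z_{α/2} + z_β) / d)².
z_{α/2} + z_β = 1.645 + 1.282 = 2.927.
n = 2 × (2.927 / 0.943)² = 2 × 3.104² = 2 × 9.63 = 19.3.
Round up to the next whole participant.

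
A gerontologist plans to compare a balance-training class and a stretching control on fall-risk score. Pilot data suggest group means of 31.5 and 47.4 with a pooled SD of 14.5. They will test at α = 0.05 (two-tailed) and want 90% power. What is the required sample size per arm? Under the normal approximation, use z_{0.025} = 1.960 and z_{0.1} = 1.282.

Cohen's d = |M₁ − M₂| / SD_pooled = |31.5 − 47.4| / 14.5 = 15.9 / 14.5 = 1.097.
For two independent groups with equal n: n = 2·((z_{α/2} + z_β) / d)².
z_{α/2} + z_β = 1.960 + 1.282 = 3.242.
n = 2 × (3.242 / 1.097)² = 2 × 2.955² = 2 × 8.73 = 17.5.
Round up to the next whole participant.

n = 18 per group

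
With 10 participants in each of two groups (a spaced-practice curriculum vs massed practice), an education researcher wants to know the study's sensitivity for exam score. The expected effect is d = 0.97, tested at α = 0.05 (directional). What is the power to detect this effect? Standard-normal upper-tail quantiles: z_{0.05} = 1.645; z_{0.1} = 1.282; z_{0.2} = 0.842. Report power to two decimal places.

power ≈ 0.70

For two equal groups, power = Φ(d·√(n/2) − z_{α}).
d·√(n/2) = 0.97 × √(10/2) = 0.97 × 2.236 = 2.169.
z_β = 2.169 − 1.645 = 0.524.
Power = Φ(0.524) = 0.700.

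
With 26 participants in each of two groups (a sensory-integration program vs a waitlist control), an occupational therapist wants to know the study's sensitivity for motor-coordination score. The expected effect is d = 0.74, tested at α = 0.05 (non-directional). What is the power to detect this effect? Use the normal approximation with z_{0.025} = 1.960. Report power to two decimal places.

For two equal groups, power = Φ(d·√(n/2) − z_{α/2}).
d·√(n/2) = 0.74 × √(26/2) = 0.74 × 3.606 = 2.668.
z_β = 2.668 − 1.960 = 0.708.
Power = Φ(0.708) = 0.761.

power ≈ 0.76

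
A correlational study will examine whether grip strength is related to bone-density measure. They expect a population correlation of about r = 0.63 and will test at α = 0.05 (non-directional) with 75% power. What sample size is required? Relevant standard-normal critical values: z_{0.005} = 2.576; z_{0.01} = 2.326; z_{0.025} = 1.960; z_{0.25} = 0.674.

Fisher's z: C = ½·ln((1+r)/(1−r)) = ½·ln(4.4054) = 0.7414.
n = ((z_{α/2} + z_β)/C)² + 3.
(1.960 + 0.674) / 0.7414 = 2.634 / 0.7414 = 3.553.
n = 3.553² + 3 = 12.62 + 3 = 15.6.
Round up.

n = 16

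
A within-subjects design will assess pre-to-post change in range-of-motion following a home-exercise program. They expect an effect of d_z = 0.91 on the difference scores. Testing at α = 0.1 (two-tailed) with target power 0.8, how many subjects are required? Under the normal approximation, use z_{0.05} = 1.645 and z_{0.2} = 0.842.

For a paired (one-sample on differences) test: n = ((z_{α/2} + z_β) / d)².
z_{α/2} + z_β = 1.645 + 0.842 = 2.487.
n = (2.487 / 0.91)² = 2.733² = 7.47.
Round up.

n = 8 pairs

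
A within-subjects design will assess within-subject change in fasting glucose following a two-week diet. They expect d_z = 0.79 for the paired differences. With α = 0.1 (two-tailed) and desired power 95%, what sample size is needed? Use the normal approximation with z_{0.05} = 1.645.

For a paired (one-sample on differences) test: n = ((z_{α/2} + z_β) / d)².
z_{α/2} + z_β = 1.645 + 1.645 = 3.290.
n = (3.290 / 0.79)² = 4.165² = 17.34.
Round up.

n = 18 pairs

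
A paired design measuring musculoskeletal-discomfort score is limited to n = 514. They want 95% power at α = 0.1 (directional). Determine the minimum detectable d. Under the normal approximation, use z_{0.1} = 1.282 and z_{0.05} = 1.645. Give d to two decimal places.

For a single sample (or paired design) of n = 514: d_min = (z_{α} + z_β)/√n.
z-sum = 1.282 + 1.645 = 2.927.
d_min = 2.927 / √514 = 2.927 / 22.672 = 0.129.

d_min ≈ 0.13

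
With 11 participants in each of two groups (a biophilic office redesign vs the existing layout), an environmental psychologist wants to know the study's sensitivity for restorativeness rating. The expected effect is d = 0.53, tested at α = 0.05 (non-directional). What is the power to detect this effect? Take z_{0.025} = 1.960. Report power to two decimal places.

For two equal groups, power = Φ(d·√(n/2) − z_{α/2}).
d·√(n/2) = 0.53 × √(11/2) = 0.53 × 2.345 = 1.243.
z_β = 1.243 − 1.960 = -0.717.
Power = Φ(-0.717) = 0.237.

power ≈ 0.24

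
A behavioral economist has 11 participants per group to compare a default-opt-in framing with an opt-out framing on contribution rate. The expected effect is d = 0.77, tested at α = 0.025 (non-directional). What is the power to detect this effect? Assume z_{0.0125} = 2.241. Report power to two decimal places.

power ≈ 0.33

For two equal groups, power = Φ(d·√(n/2) − z_{α/2}).
d·√(n/2) = 0.77 × √(11/2) = 0.77 × 2.345 = 1.806.
z_β = 1.806 − 2.241 = -0.435.
Power = Φ(-0.435) = 0.332.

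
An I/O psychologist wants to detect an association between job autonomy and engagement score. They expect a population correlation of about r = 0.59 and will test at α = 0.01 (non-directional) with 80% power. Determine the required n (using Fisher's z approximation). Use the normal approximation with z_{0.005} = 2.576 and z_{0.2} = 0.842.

n = 29

Fisher's z: C = ½·ln((1+r)/(1−r)) = ½·ln(3.8780) = 0.6777.
n = ((z_{α/2} + z_β)/C)² + 3.
(2.576 + 0.842) / 0.6777 = 3.418 / 0.6777 = 5.044.
n = 5.044² + 3 = 25.44 + 3 = 28.4.
Round up.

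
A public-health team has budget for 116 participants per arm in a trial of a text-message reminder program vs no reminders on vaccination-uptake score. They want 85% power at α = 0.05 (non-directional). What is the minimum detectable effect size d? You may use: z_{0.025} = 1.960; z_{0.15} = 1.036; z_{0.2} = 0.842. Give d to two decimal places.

d_min ≈ 0.39

For two independent groups of n = 116 each: d_min = (z_{α/2} + z_β)·√(2/n).
z-sum = 1.960 + 1.036 = 2.996.
d_min = 2.996 × √(2/116) = 2.996 × 0.1313 = 0.393.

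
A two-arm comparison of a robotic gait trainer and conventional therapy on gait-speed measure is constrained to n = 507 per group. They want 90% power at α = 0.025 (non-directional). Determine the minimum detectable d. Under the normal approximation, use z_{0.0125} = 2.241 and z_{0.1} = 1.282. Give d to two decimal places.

For two independent groups of n = 507 each: d_min = (z_{α/2} + z_β)·√(2/n).
z-sum = 2.241 + 1.282 = 3.523.
d_min = 3.523 × √(2/507) = 3.523 × 0.0628 = 0.221.

d_min ≈ 0.22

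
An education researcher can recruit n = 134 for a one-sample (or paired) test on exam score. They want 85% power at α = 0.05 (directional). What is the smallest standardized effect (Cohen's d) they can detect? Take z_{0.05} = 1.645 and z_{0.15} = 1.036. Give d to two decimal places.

d_min ≈ 0.23

For a single sample (or paired design) of n = 134: d_min = (z_{α} + z_β)/√n.
z-sum = 1.645 + 1.036 = 2.681.
d_min = 2.681 / √134 = 2.681 / 11.576 = 0.232.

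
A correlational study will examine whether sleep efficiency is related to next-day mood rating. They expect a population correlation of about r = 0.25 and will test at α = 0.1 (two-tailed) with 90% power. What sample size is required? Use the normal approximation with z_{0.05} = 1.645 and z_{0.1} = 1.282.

Fisher's z: C = ½·ln((1+r)/(1−r)) = ½·ln(1.6667) = 0.2554.
n = ((z_{α/2} + z_β)/C)² + 3.
(1.645 + 1.282) / 0.2554 = 2.927 / 0.2554 = 11.460.
n = 11.460² + 3 = 131.34 + 3 = 134.3.
Round up.

n = 135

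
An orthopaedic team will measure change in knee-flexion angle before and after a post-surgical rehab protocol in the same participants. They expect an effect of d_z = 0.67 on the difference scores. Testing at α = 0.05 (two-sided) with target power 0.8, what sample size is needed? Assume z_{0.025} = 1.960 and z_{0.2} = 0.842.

For a paired (one-sample on differences) test: n = ((z_{α/2} + z_β) / d)².
z_{α/2} + z_β = 1.960 + 0.842 = 2.802.
n = (2.802 / 0.67)² = 4.182² = 17.49.
Round up.

n = 18 pairs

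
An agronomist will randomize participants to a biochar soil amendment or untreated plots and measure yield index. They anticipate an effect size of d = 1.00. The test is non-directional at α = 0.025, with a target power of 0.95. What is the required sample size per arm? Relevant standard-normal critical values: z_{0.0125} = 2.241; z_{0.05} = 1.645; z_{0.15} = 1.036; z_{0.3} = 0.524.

For two independent groups with equal n: n = 2·((z_{α/2} + z_β) / d)².
z_{α/2} + z_β = 2.241 + 1.645 = 3.886.
n = 2 × (3.886 / 1.00)² = 2 × 3.886² = 2 × 15.10 = 30.2.
Round up to the next whole participant.

n = 31 per group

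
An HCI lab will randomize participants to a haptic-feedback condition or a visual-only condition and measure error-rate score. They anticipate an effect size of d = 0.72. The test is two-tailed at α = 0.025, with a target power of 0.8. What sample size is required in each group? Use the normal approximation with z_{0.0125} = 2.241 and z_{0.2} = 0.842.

For two independent groups with equal n: n = 2·((z_{α/2} + z_β) / d)².
z_{α/2} + z_β = 2.241 + 0.842 = 3.083.
n = 2 × (3.083 / 0.72)² = 2 × 4.282² = 2 × 18.34 = 36.7.
Round up to the next whole participant.

n = 37 per group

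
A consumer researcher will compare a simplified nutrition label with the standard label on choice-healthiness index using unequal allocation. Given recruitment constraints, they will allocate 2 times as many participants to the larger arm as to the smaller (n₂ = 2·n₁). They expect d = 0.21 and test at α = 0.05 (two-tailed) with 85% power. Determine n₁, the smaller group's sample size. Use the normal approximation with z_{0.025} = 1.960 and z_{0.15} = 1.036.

n₁ = 306

With allocation ratio k = n₂/n₁ = 2, Var(x̄₁−x̄₂) = σ²(1/n₁ + 1/(k·n₁)) = σ²·(k+1)/(k·n₁).
So n₁ = (1 + 1/k)·((z_{α/2} + z_β)/d)² = 1.500 × (2.996/0.21)².
n₁ = 1.500 × 203.54 = 305.3.
Round up: n₁ = 306, giving n₂ = 2 × 306 = 612.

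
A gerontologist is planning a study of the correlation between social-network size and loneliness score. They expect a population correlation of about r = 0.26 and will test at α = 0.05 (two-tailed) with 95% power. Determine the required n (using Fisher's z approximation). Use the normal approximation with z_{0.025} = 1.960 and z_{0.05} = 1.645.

Fisher's z: C = ½·ln((1+r)/(1−r)) = ½·ln(1.7027) = 0.2661.
n = ((z_{α/2} + z_β)/C)² + 3.
(1.960 + 1.645) / 0.2661 = 3.605 / 0.2661 = 13.548.
n = 13.548² + 3 = 183.54 + 3 = 186.5.
Round up.

n = 187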